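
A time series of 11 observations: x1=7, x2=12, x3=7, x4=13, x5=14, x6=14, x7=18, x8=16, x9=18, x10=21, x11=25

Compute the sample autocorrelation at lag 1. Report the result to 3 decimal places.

0.497

Mean x̄ = (7 + 12 + 7 + 13 + 14 + 14 + 18 + 16 + 18 + 21 + 25)/11 = 15.0000
Numerator Σ_{t=1}^{10}(x_t−x̄)(x_{t+1}−x̄) = 148.0000
Denominator Σ(x_t−x̄)² = 298.0000
r_1 = 148.0000 / 298.0000 = 0.497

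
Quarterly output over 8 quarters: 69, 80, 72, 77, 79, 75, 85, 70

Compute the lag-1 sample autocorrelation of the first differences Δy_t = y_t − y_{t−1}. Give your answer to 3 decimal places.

First differences Δy: 11, -8, 5, 2, -4, 10, -15
Mean of differences = 0.1429
Numerator Σ(Δy_t−Δȳ)(Δy_{t+1}−Δȳ) = -316.7347
Denominator Σ(Δy_t−Δȳ)² = 554.8571
r_1(Δy) = -316.7347 / 554.8571 = -0.571

-0.571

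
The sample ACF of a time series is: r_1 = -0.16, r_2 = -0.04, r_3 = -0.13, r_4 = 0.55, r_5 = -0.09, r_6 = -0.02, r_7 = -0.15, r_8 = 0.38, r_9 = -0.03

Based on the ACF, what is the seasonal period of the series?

The largest autocorrelation is r_4 = 0.55, with a weaker echo at lag 8 (0.38); the remaining lags stay at or below -0.02.
The dominant spike at lag 4 indicates a seasonal period of 4.

4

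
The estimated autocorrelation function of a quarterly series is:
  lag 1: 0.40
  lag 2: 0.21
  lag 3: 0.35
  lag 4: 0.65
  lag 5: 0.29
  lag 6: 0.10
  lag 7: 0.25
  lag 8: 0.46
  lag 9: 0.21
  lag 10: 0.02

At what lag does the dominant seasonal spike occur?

The largest autocorrelation is r_4 = 0.65, with a weaker echo at lag 8 (0.46); the remaining lags stay at or below 0.40. The elevated value at lag 1 (0.40), dropping to 0.21 at lag 2, reflects decaying short-term dependence rather than seasonality.
The dominant spike at lag 4 indicates a seasonal period of 4.

4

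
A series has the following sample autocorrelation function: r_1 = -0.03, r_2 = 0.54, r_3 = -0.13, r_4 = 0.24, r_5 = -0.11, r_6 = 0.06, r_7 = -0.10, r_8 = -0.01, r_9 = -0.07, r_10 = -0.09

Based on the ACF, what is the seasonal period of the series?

The largest autocorrelation is r_2 = 0.54, with a weaker echo at lag 4 (0.24); the remaining lags stay at or below 0.06.
The dominant spike at lag 2 indicates a seasonal period of 2.

2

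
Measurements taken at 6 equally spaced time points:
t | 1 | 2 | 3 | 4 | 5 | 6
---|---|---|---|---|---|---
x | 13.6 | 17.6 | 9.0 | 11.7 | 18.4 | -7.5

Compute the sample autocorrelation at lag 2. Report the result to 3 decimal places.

-0.066

Mean x̄ = (13.6 + 17.6 + 9.0 + 11.7 + 18.4 − 7.5)/6 = 10.4667
Deviations from mean: 3.1333, 7.1333, -1.4667, 1.2333, 7.9333, -17.9667
Numerator Σ_{t=1}^{4}(x_t−x̄)(x_{t+2}−x̄) = -29.5922
Denominator Σ(x_t−x̄)² = 450.1133
r_2 = -29.5922 / 450.1133 = -0.066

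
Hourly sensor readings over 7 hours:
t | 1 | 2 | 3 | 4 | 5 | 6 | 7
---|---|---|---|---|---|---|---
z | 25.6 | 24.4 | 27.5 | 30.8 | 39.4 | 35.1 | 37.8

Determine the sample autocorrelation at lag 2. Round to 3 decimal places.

Mean z̄ = (25.6 + 24.4 + 27.5 + 30.8 + 39.4 + 35.1 + 37.8)/7 = 31.5143
Σ(z_t−z̄)(z_{t+2}−z̄) = (23.7416) + (5.0816) + (-31.6555) + (-2.5612) + (49.5673) = 44.1739
Denominator Σ(z_t−z̄)² = 216.7686
r_2 = 44.1739 / 216.7686 = 0.204

0.204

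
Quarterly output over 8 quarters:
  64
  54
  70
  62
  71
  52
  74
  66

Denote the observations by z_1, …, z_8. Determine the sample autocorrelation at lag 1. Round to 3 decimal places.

Mean z̄ = (64 + 54 + 70 + 62 + 71 + 52 + 74 + 66)/8 = 64.1250
Numerator Σ_{t=1}^{7}(z_t−z̄)(z_{t+1}−z̄) = -269.8906
Denominator Σ(z_t−z̄)² = 436.8750
r_1 = -269.8906 / 436.8750 = -0.618

-0.618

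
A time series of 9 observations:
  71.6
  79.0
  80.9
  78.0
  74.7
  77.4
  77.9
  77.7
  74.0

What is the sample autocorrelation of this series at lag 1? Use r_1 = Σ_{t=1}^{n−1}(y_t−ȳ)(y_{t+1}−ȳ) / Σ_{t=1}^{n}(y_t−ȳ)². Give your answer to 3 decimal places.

-0.033

Mean ȳ = (71.6 + 79.0 + 80.9 + 78.0 + 74.7 + 77.4 + 77.9 + 77.7 + 74.0)/9 = 76.8000
Numerator Σ_{t=1}^{8}(y_t−ȳ)(y_{t+1}−ȳ) = -2.1500
Denominator Σ(y_t−ȳ)² = 64.7600
r_1 = -2.1500 / 64.7600 = -0.033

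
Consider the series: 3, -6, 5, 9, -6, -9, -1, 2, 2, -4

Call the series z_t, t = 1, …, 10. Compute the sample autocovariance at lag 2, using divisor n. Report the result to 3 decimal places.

-17.250

Mean z̄ = (3 − 6 + 5 + 9 − 6 − 9 − 1 + 2 + 2 − 4)/10 = -0.5000
Σ_{t=1}^{8}(z_t−z̄)(z_{t+2}−z̄) = -172.5000
γ_2 = -172.5000 / 10 = -17.250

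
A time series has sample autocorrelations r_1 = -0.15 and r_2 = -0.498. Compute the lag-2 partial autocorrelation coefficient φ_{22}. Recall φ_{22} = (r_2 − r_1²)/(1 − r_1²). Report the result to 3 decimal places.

φ_{22} = (r_2 − r_1²) / (1 − r_1²)
r_1² = (-0.15)² = 0.0225
Numerator = -0.498 − 0.0225 = -0.5205; denominator = 1 − 0.0225 = 0.9775
φ_{22} = -0.5205 / 0.9775 = -0.532

-0.532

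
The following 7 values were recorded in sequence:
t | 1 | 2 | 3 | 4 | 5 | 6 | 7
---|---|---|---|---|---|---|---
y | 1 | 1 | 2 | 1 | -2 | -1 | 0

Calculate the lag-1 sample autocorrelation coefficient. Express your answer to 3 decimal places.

Mean ȳ = (1 + 1 + 2 + 1 − 2 − 1 + 0)/7 = 0.2857
Deviations from mean: 0.7143, 0.7143, 1.7143, 0.7143, -2.2857, -1.2857, -0.2857
Numerator Σ_{t=1}^{6}(y_t−ȳ)(y_{t+1}−ȳ) = 4.6327
Denominator Σ(y_t−ȳ)² = 11.4286
r_1 = 4.6327 / 11.4286 = 0.405

0.405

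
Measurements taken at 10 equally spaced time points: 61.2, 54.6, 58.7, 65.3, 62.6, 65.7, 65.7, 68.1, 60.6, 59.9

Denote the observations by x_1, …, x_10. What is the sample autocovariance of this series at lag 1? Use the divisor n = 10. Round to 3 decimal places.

Mean x̄ = (61.2 + 54.6 + 58.7 + 65.3 + 62.6 + 65.7 + 65.7 + 68.1 + 60.6 + 59.9)/10 = 62.2400
Σ_{t=1}^{9}(x_t−x̄)(x_{t+1}−x̄) = 52.9804
γ_1 = 52.9804 / 10 = 5.298

5.298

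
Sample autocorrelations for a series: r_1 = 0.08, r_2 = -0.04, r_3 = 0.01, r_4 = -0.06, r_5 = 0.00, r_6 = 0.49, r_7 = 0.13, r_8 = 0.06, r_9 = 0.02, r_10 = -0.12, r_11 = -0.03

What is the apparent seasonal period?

The largest autocorrelation is r_6 = 0.49; the remaining lags stay at or below 0.13.
The dominant spike at lag 6 indicates a seasonal period of 6.

6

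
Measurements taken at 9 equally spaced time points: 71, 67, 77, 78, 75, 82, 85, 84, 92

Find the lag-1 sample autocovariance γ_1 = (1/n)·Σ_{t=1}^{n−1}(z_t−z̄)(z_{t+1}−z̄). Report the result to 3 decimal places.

Mean z̄ = (71 + 67 + 77 + 78 + 75 + 82 + 85 + 84 + 92)/9 = 79.0000
Σ_{t=1}^{8}(z_t−z̄)(z_{t+1}−z̄) = 227.0000
γ_1 = 227.0000 / 9 = 25.222

25.222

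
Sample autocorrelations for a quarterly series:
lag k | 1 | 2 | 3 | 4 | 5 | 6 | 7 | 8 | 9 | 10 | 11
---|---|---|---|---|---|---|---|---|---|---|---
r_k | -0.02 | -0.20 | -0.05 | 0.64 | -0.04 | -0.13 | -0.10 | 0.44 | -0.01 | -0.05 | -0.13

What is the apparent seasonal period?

4

The largest autocorrelation is r_4 = 0.64, with a weaker echo at lag 8 (0.44); the remaining lags stay at or below -0.01.
The dominant spike at lag 4 indicates a seasonal period of 4.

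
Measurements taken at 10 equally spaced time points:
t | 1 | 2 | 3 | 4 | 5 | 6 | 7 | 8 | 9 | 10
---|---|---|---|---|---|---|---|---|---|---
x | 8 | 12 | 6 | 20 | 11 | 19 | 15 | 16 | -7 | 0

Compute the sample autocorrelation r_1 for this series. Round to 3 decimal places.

Mean x̄ = (8 + 12 + 6 + 20 + 11 + 19 + 15 + 16 − 7 + 0)/10 = 10.0000
Numerator Σ_{t=1}^{9}(x_t−x̄)(x_{t+1}−x̄) = 110.0000
Denominator Σ(x_t−x̄)² = 656.0000
r_1 = 110.0000 / 656.0000 = 0.168

0.168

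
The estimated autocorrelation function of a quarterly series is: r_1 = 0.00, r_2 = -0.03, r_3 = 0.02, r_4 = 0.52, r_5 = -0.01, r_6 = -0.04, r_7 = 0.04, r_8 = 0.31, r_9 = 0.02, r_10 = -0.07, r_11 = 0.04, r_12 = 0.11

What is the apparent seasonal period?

4

The largest autocorrelation is r_4 = 0.52, with a weaker echo at lag 8 (0.31); the remaining lags stay at or below 0.11.
The dominant spike at lag 4 indicates a seasonal period of 4.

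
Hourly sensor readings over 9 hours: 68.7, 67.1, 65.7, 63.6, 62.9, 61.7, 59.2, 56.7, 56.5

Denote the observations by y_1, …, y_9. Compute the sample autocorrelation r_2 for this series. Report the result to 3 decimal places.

0.318

Mean ȳ = (68.7 + 67.1 + 65.7 + 63.6 + 62.9 + 61.7 + 59.2 + 56.7 + 56.5)/9 = 62.4556
Σ(y_t−ȳ)(y_{t+2}−ȳ) = (20.2598) + (5.3153) + (1.4420) + (-0.8647) + (-1.4469) + (4.3486) + (19.3886) = 48.4427
Denominator Σ(y_t−ȳ)² = 152.3622
r_2 = 48.4427 / 152.3622 = 0.318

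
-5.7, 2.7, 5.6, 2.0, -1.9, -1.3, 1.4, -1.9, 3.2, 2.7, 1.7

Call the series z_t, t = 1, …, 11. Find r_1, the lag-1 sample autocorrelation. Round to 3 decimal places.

0.020

Mean z̄ = (-5.7 + 2.7 + 5.6 + 2.0 − 1.9 − 1.3 + 1.4 − 1.9 + 3.2 + 2.7 + 1.7)/11 = 0.7727
Numerator Σ_{t=1}^{10}(z_t−z̄)(z_{t+1}−z̄) = 2.0138
Denominator Σ(z_t−z̄)² = 99.8618
r_1 = 2.0138 / 99.8618 = 0.020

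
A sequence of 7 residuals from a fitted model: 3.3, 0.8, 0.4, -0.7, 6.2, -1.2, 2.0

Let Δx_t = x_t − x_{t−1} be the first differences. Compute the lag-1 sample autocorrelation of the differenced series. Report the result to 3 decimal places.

-0.678

First differences Δx: -2.5, -0.4, -1.1, 6.9, -7.4, 3.2
Mean of differences = -0.2167
Numerator Σ(Δx_t−Δx̄)(Δx_{t+1}−Δx̄) = -81.3703
Denominator Σ(Δx_t−Δx̄)² = 119.9483
r_1(Δx) = -81.3703 / 119.9483 = -0.678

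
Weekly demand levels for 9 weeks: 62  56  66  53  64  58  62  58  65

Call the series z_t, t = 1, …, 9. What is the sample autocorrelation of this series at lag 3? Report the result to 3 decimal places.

-0.463

Mean z̄ = (62 + 56 + 66 + 53 + 64 + 58 + 62 + 58 + 65)/9 = 60.4444
Numerator Σ_{t=1}^{6}(z_t−z̄)(z_{t+3}−z̄) = -72.3704
Denominator Σ(z_t−z̄)² = 156.2222
r_3 = -72.3704 / 156.2222 = -0.463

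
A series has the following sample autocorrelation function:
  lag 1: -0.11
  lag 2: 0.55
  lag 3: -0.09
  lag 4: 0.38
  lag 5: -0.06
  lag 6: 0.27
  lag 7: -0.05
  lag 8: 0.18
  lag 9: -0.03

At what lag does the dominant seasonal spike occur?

The largest autocorrelation is r_2 = 0.55, with weaker echoes at lags 4 (0.38), 6 (0.27) and 8 (0.18); the remaining lags stay at or below -0.03.
The dominant spike at lag 2 indicates a seasonal period of 2.

2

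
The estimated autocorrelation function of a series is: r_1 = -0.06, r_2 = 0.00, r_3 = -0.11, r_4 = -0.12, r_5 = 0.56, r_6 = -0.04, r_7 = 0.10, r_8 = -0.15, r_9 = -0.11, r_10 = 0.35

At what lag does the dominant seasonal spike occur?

The largest autocorrelation is r_5 = 0.56, with a weaker echo at lag 10 (0.35); the remaining lags stay at or below 0.10.
The dominant spike at lag 5 indicates a seasonal period of 5.

5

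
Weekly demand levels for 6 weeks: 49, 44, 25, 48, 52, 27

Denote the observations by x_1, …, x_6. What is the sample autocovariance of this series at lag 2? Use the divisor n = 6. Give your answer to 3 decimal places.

-63.759

Mean x̄ = (49 + 44 + 25 + 48 + 52 + 27)/6 = 40.8333
Deviations: 8.1667, 3.1667, -15.8333, 7.1667, 11.1667, -13.8333
Σ_{t=1}^{4}(x_t−x̄)(x_{t+2}−x̄) = -382.5556
γ_2 = -382.5556 / 6 = -63.759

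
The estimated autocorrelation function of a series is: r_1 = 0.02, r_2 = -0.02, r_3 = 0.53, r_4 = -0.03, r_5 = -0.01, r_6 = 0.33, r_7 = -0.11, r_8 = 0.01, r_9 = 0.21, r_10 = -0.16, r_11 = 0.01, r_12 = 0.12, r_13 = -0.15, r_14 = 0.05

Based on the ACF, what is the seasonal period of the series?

The largest autocorrelation is r_3 = 0.53, with weaker echoes at lags 6 (0.33) and 9 (0.21); the remaining lags stay at or below 0.12.
The dominant spike at lag 3 indicates a seasonal period of 3.

3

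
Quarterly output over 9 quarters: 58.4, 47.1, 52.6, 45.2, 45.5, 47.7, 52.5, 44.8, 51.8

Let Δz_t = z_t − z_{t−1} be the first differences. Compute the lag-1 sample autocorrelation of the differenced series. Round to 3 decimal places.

First differences Δz: -11.3, 5.5, -7.4, 0.3, 2.2, 4.8, -7.7, 7.0
Mean of differences = -0.8250
Numerator Σ(Δz_t−Δz̄)(Δz_{t+1}−Δz̄) = -187.2881
Denominator Σ(Δz_t−Δz̄)² = 343.5150
r_1(Δz) = -187.2881 / 343.5150 = -0.545

-0.545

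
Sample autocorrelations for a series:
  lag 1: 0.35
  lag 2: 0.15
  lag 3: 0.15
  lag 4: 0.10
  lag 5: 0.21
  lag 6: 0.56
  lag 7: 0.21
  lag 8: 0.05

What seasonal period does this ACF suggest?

6

The largest autocorrelation is r_6 = 0.56; the remaining lags stay at or below 0.35. The elevated value at lag 1 (0.35), dropping to 0.15 at lag 2, reflects decaying short-term dependence rather than seasonality.
The dominant spike at lag 6 indicates a seasonal period of 6.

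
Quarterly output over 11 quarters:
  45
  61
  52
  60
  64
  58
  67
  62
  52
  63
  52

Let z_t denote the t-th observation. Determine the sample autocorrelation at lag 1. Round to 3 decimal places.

Mean z̄ = (45 + 61 + 52 + 60 + 64 + 58 + 67 + 62 + 52 + 63 + 52)/11 = 57.8182
Numerator Σ_{t=1}^{10}(z_t−z̄)(z_{t+1}−z̄) = -101.9421
Denominator Σ(z_t−z̄)² = 447.6364
r_1 = -101.9421 / 447.6364 = -0.228

-0.228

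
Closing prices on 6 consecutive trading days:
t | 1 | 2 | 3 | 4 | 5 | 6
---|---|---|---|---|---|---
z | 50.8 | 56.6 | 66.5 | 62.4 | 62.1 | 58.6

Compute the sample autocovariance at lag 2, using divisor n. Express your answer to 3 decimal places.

-8.953

Mean z̄ = (50.8 + 56.6 + 66.5 + 62.4 + 62.1 + 58.6)/6 = 59.5000
Deviations: -8.7000, -2.9000, 7.0000, 2.9000, 2.6000, -0.9000
Σ_{t=1}^{4}(z_t−z̄)(z_{t+2}−z̄) = -53.7200
γ_2 = -53.7200 / 6 = -8.953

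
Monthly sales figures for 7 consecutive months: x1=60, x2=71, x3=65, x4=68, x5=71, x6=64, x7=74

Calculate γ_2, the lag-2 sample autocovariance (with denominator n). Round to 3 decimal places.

4.662

Mean x̄ = (60 + 71 + 65 + 68 + 71 + 64 + 74)/7 = 67.5714
Deviations: -7.5714, 3.4286, -2.5714, 0.4286, 3.4286, -3.5714, 6.4286
Σ_{t=1}^{5}(x_t−x̄)(x_{t+2}−x̄) = 32.6327
γ_2 = 32.6327 / 7 = 4.662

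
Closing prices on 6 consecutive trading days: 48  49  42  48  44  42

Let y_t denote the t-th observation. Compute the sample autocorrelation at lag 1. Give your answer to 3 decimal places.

Mean ȳ = (48 + 49 + 42 + 48 + 44 + 42)/6 = 45.5000
Deviations from mean: 2.5000, 3.5000, -3.5000, 2.5000, -1.5000, -3.5000
Numerator Σ_{t=1}^{5}(y_t−ȳ)(y_{t+1}−ȳ) = -10.7500
Denominator Σ(y_t−ȳ)² = 51.5000
r_1 = -10.7500 / 51.5000 = -0.209

-0.209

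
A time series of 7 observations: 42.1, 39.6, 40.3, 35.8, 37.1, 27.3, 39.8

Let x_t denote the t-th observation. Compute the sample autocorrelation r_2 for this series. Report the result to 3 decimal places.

0.169

Mean x̄ = (42.1 + 39.6 + 40.3 + 35.8 + 37.1 + 27.3 + 39.8)/7 = 37.4286
Deviations from mean: 4.6714, 2.1714, 2.8714, -1.6286, -0.3286, -10.1286, 2.3714
Σ(x_t−x̄)(x_{t+2}−x̄) = (13.4137) + (-3.5363) + (-0.9435) + (16.4951) + (-0.7792) = 24.6498
Denominator Σ(x_t−x̄)² = 145.7543
r_2 = 24.6498 / 145.7543 = 0.169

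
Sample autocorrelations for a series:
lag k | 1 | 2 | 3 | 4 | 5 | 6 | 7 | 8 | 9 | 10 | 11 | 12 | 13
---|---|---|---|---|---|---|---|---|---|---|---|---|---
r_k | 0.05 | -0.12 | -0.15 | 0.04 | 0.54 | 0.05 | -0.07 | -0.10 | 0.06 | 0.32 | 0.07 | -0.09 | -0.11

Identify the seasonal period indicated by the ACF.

The largest autocorrelation is r_5 = 0.54, with a weaker echo at lag 10 (0.32); the remaining lags stay at or below 0.07.
The dominant spike at lag 5 indicates a seasonal period of 5.

5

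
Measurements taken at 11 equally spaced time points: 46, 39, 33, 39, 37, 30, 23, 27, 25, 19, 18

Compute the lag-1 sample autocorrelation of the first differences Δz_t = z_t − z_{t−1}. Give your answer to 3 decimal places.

First differences Δz: -7, -6, 6, -2, -7, -7, 4, -2, -6, -1
Mean of differences = -2.8000
Numerator Σ(Δz_t−Δz̄)(Δz_{t+1}−Δz̄) = -24.8400
Denominator Σ(Δz_t−Δz̄)² = 201.6000
r_1(Δz) = -24.8400 / 201.6000 = -0.123

-0.123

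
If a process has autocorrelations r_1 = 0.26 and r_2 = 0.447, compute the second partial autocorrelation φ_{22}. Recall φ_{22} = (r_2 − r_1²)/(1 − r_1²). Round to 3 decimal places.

0.407

φ_{22} = (r_2 − r_1²) / (1 − r_1²)
r_1² = (0.26)² = 0.0676
Numerator = 0.447 − 0.0676 = 0.3794; denominator = 1 − 0.0676 = 0.9324
φ_{22} = 0.3794 / 0.9324 = 0.407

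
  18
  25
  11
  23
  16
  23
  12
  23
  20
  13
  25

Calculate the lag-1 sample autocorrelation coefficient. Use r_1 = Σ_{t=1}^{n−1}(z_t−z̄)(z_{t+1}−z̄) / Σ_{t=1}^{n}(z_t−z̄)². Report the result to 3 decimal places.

Mean z̄ = (18 + 25 + 11 + 23 + 16 + 23 + 12 + 23 + 20 + 13 + 25)/11 = 19.0000
Numerator Σ_{t=1}^{10}(z_t−z̄)(z_{t+1}−z̄) = -204.0000
Denominator Σ(z_t−z̄)² = 280.0000
r_1 = -204.0000 / 280.0000 = -0.729

-0.729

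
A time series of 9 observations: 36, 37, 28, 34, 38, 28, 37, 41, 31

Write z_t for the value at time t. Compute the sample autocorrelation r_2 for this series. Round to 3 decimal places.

-0.440

Mean z̄ = (36 + 37 + 28 + 34 + 38 + 28 + 37 + 41 + 31)/9 = 34.4444
Σ(z_t−z̄)(z_{t+2}−z̄) = (-10.0247) + (-1.1358) + (-22.9136) + (2.8642) + (9.0864) + (-42.2469) + (-8.8025) = -73.1728
Denominator Σ(z_t−z̄)² = 166.2222
r_2 = -73.1728 / 166.2222 = -0.440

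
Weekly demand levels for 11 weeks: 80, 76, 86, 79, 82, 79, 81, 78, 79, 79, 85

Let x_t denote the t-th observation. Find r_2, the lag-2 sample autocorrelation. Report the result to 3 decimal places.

0.173

Mean x̄ = (80 + 76 + 86 + 79 + 82 + 79 + 81 + 78 + 79 + 79 + 85)/11 = 80.3636
Numerator Σ_{t=1}^{9}(x_t−x̄)(x_{t+2}−x̄) = 15.2810
Denominator Σ(x_t−x̄)² = 88.5455
r_2 = 15.2810 / 88.5455 = 0.173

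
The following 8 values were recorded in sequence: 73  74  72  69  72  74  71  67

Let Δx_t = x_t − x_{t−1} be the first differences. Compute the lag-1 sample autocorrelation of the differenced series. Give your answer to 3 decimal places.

0.079

First differences Δx: 1, -2, -3, 3, 2, -3, -4
Mean of differences = -0.8571
Numerator Σ(Δx_t−Δx̄)(Δx_{t+1}−Δx̄) = 3.6939
Denominator Σ(Δx_t−Δx̄)² = 46.8571
r_1(Δx) = 3.6939 / 46.8571 = 0.079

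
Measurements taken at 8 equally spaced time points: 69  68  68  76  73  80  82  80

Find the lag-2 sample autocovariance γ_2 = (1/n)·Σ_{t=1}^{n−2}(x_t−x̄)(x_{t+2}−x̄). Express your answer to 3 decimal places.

Mean x̄ = (69 + 68 + 68 + 76 + 73 + 80 + 82 + 80)/8 = 74.5000
Σ_{t=1}^{6}(x_t−x̄)(x_{t+2}−x̄) = 63.0000
γ_2 = 63.0000 / 8 = 7.875

7.875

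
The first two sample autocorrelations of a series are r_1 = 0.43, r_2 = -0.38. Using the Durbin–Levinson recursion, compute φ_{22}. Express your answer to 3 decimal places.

-0.693

φ_{22} = (r_2 − r_1²) / (1 − r_1²)
r_1² = (0.43)² = 0.1849
Numerator = -0.38 − 0.1849 = -0.5649; denominator = 1 − 0.1849 = 0.8151
φ_{22} = -0.5649 / 0.8151 = -0.693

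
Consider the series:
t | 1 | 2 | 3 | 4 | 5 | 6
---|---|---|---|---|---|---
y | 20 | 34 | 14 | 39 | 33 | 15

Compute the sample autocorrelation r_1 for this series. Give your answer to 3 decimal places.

-0.486

Mean ȳ = (20 + 34 + 14 + 39 + 33 + 15)/6 = 25.8333
Numerator Σ_{t=1}^{5}(y_t−ȳ)(y_{t+1}−ȳ) = -283.3611
Denominator Σ(y_t−ȳ)² = 582.8333
r_1 = -283.3611 / 582.8333 = -0.486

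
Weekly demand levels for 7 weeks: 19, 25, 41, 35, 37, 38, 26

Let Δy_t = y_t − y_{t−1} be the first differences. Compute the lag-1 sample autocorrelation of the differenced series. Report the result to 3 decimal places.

-0.082

First differences Δy: 6, 16, -6, 2, 1, -12
Mean of differences = 1.1667
Numerator Σ(Δy_t−Δȳ)(Δy_{t+1}−Δȳ) = -38.5278
Denominator Σ(Δy_t−Δȳ)² = 468.8333
r_1(Δy) = -38.5278 / 468.8333 = -0.082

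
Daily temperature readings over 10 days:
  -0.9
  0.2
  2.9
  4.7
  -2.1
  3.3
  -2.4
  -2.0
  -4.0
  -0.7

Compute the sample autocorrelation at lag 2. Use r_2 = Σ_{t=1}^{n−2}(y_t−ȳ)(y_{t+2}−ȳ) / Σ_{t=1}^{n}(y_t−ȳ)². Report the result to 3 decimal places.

0.242

Mean ȳ = (-0.9 + 0.2 + 2.9 + 4.7 − 2.1 + 3.3 − 2.4 − 2.0 − 4.0 − 0.7)/10 = -0.1000
Numerator Σ_{t=1}^{8}(y_t−ȳ)(y_{t+2}−ȳ) = 17.6100
Denominator Σ(y_t−ȳ)² = 72.8000
r_2 = 17.6100 / 72.8000 = 0.242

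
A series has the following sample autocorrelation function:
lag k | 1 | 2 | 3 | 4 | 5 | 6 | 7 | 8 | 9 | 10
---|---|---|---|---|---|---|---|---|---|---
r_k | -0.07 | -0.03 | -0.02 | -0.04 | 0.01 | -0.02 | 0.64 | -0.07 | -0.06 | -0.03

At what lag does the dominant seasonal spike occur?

7

The largest autocorrelation is r_7 = 0.64; the remaining lags stay at or below 0.01.
The dominant spike at lag 7 indicates a seasonal period of 7.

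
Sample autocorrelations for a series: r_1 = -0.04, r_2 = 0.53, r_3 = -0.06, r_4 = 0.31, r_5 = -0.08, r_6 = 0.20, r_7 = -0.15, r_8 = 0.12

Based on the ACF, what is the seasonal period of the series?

2

The largest autocorrelation is r_2 = 0.53, with weaker echoes at lags 4 (0.31) and 6 (0.20); the remaining lags stay at or below 0.12.
The dominant spike at lag 2 indicates a seasonal period of 2.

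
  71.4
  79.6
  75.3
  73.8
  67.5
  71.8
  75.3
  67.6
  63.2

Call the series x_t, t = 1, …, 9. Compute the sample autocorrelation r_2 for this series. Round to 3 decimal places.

-0.229

Mean x̄ = (71.4 + 79.6 + 75.3 + 73.8 + 67.5 + 71.8 + 75.3 + 67.6 + 63.2)/9 = 71.7222
Σ(x_t−x̄)(x_{t+2}−x̄) = (-1.1528) + (16.3683) + (-15.1062) + (0.1616) + (-15.1062) + (-0.3206) + (-30.4906) = -45.6465
Denominator Σ(x_t−x̄)² = 199.5356
r_2 = -45.6465 / 199.5356 = -0.229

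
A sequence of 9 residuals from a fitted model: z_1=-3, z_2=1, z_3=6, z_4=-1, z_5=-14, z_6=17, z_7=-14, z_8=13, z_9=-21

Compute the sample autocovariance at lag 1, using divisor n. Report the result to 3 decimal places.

-100.993

Mean z̄ = (-3 + 1 + 6 − 1 − 14 + 17 − 14 + 13 − 21)/9 = -1.7778
Σ_{t=1}^{8}(z_t−z̄)(z_{t+1}−z̄) = -908.9383
γ_1 = -908.9383 / 9 = -100.993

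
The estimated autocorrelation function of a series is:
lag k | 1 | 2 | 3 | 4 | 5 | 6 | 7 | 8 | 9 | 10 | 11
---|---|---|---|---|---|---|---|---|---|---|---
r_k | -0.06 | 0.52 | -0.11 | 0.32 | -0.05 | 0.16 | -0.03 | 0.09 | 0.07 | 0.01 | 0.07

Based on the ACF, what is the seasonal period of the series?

The largest autocorrelation is r_2 = 0.52, with weaker echoes at lags 4 (0.32) and 6 (0.16); the remaining lags stay at or below 0.09.
The dominant spike at lag 2 indicates a seasonal period of 2.

2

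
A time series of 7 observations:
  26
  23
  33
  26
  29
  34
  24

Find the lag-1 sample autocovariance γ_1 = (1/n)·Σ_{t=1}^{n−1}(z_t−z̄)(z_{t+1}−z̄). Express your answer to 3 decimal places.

-6.329

Mean z̄ = (26 + 23 + 33 + 26 + 29 + 34 + 24)/7 = 27.8571
Deviations: -1.8571, -4.8571, 5.1429, -1.8571, 1.1429, 6.1429, -3.8571
Σ_{t=1}^{6}(z_t−z̄)(z_{t+1}−z̄) = -44.3061
γ_1 = -44.3061 / 7 = -6.329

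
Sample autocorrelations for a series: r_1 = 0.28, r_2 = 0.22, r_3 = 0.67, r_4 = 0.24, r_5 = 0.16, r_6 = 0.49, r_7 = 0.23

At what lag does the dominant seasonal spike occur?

The largest autocorrelation is r_3 = 0.67, with a weaker echo at lag 6 (0.49); the remaining lags stay at or below 0.28. The elevated value at lag 1 (0.28), dropping to 0.22 at lag 2, reflects decaying short-term dependence rather than seasonality.
The dominant spike at lag 3 indicates a seasonal period of 3.

3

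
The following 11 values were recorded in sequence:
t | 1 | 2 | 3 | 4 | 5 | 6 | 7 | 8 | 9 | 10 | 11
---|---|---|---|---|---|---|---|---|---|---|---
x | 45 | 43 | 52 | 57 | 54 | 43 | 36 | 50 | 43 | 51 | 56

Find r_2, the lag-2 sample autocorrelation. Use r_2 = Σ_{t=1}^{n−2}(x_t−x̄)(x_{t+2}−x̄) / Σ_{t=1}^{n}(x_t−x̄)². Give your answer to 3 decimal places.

-0.306

Mean x̄ = (45 + 43 + 52 + 57 + 54 + 43 + 36 + 50 + 43 + 51 + 56)/11 = 48.1818
Numerator Σ_{t=1}^{9}(x_t−x̄)(x_{t+2}−x̄) = -133.8843
Denominator Σ(x_t−x̄)² = 437.6364
r_2 = -133.8843 / 437.6364 = -0.306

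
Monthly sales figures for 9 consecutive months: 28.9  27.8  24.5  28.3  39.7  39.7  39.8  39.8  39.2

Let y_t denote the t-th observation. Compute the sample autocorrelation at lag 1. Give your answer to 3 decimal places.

Mean ȳ = (28.9 + 27.8 + 24.5 + 28.3 + 39.7 + 39.7 + 39.8 + 39.8 + 39.2)/9 = 34.1889
Numerator Σ_{t=1}^{8}(y_t−ȳ)(y_{t+1}−ȳ) = 241.1921
Denominator Σ(y_t−ȳ)² = 346.1689
r_1 = 241.1921 / 346.1689 = 0.697

0.697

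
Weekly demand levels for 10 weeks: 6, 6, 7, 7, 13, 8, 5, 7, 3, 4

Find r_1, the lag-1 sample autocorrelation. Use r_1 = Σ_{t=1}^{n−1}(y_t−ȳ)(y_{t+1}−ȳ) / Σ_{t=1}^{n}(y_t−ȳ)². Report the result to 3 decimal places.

0.254

Mean ȳ = (6 + 6 + 7 + 7 + 13 + 8 + 5 + 7 + 3 + 4)/10 = 6.6000
Numerator Σ_{t=1}^{9}(y_t−ȳ)(y_{t+1}−ȳ) = 16.8400
Denominator Σ(y_t−ȳ)² = 66.4000
r_1 = 16.8400 / 66.4000 = 0.254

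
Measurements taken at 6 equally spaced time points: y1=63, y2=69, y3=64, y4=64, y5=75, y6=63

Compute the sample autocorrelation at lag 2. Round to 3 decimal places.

Mean ȳ = (63 + 69 + 64 + 64 + 75 + 63)/6 = 66.3333
Σ(y_t−ȳ)(y_{t+2}−ȳ) = (7.7778) + (-6.2222) + (-20.2222) + (7.7778) = -10.8889
Denominator Σ(y_t−ȳ)² = 115.3333
r_2 = -10.8889 / 115.3333 = -0.094

-0.094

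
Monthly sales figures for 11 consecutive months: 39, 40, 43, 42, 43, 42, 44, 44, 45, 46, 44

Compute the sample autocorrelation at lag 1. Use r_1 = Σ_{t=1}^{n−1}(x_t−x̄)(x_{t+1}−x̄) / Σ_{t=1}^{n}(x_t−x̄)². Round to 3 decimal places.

Mean x̄ = (39 + 40 + 43 + 42 + 43 + 42 + 44 + 44 + 45 + 46 + 44)/11 = 42.9091
Numerator Σ_{t=1}^{10}(x_t−x̄)(x_{t+1}−x̄) = 23.1736
Denominator Σ(x_t−x̄)² = 42.9091
r_1 = 23.1736 / 42.9091 = 0.540

0.540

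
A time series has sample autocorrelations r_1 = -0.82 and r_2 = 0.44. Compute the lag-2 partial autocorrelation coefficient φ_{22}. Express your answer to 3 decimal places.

φ_{22} = (r_2 − r_1²) / (1 − r_1²)
r_1² = (-0.82)² = 0.6724
Numerator = 0.44 − 0.6724 = -0.2324; denominator = 1 − 0.6724 = 0.3276
φ_{22} = -0.2324 / 0.3276 = -0.709

-0.709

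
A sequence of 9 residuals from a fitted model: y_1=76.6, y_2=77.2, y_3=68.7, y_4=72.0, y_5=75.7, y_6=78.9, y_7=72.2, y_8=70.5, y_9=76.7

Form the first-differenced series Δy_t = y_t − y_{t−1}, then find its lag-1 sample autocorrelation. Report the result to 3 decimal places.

First differences Δy: 0.6, -8.5, 3.3, 3.7, 3.2, -6.7, -1.7, 6.2
Mean of differences = 0.0125
Numerator Σ(Δy_t−Δȳ)(Δy_{t+1}−Δȳ) = -29.6064
Denominator Σ(Δy_t−Δȳ)² = 193.6488
r_1(Δy) = -29.6064 / 193.6488 = -0.153

-0.153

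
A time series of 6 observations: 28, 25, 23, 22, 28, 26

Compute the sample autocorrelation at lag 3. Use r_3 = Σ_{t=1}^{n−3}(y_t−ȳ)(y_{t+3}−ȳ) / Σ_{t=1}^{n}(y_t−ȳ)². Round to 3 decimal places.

Mean ȳ = (28 + 25 + 23 + 22 + 28 + 26)/6 = 25.3333
Deviations from mean: 2.6667, -0.3333, -2.3333, -3.3333, 2.6667, 0.6667
Numerator Σ_{t=1}^{3}(y_t−ȳ)(y_{t+3}−ȳ) = -11.3333
Denominator Σ(y_t−ȳ)² = 31.3333
r_3 = -11.3333 / 31.3333 = -0.362

-0.362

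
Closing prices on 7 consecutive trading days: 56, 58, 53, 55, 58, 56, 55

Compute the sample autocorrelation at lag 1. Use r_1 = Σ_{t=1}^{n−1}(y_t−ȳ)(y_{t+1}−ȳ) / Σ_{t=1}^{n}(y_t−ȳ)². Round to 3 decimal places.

-0.266

Mean ȳ = (56 + 58 + 53 + 55 + 58 + 56 + 55)/7 = 55.8571
Deviations from mean: 0.1429, 2.1429, -2.8571, -0.8571, 2.1429, 0.1429, -0.8571
Σ(y_t−ȳ)(y_{t+1}−ȳ) = (0.3061) + (-6.1224) + (2.4490) + (-1.8367) + (0.3061) + (-0.1224) = -5.0204
Denominator Σ(y_t−ȳ)² = 18.8571
r_1 = -5.0204 / 18.8571 = -0.266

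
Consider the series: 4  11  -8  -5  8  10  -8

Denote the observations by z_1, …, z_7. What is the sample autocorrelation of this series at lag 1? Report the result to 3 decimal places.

-0.172

Mean z̄ = (4 + 11 − 8 − 5 + 8 + 10 − 8)/7 = 1.7143
Deviations from mean: 2.2857, 9.2857, -9.7143, -6.7143, 6.2857, 8.2857, -9.7143
Numerator Σ_{t=1}^{6}(z_t−z̄)(z_{t+1}−z̄) = -74.3673
Denominator Σ(z_t−z̄)² = 433.4286
r_1 = -74.3673 / 433.4286 = -0.172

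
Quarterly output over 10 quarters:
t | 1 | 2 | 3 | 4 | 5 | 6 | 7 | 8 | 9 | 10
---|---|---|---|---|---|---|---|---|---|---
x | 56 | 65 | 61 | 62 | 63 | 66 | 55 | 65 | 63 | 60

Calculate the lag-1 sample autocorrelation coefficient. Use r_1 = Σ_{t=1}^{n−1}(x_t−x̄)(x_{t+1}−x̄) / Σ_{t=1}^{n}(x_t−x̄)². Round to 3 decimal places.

Mean x̄ = (56 + 65 + 61 + 62 + 63 + 66 + 55 + 65 + 63 + 60)/10 = 61.6000
Numerator Σ_{t=1}^{9}(x_t−x̄)(x_{t+1}−x̄) = -63.5600
Denominator Σ(x_t−x̄)² = 124.4000
r_1 = -63.5600 / 124.4000 = -0.511

-0.511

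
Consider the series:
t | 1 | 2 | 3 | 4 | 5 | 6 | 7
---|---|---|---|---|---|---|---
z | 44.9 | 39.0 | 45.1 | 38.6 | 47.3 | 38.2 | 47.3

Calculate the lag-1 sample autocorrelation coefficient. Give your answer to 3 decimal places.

-0.832

Mean z̄ = (44.9 + 39.0 + 45.1 + 38.6 + 47.3 + 38.2 + 47.3)/7 = 42.9143
Deviations from mean: 1.9857, -3.9143, 2.1857, -4.3143, 4.3857, -4.7143, 4.3857
Numerator Σ_{t=1}^{6}(z_t−z̄)(z_{t+1}−z̄) = -86.0302
Denominator Σ(z_t−z̄)² = 103.3486
r_1 = -86.0302 / 103.3486 = -0.832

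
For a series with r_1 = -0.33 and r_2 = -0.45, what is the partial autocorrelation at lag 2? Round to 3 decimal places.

φ_{22} = (r_2 − r_1²) / (1 − r_1²)
r_1² = (-0.33)² = 0.1089
Numerator = -0.45 − 0.1089 = -0.5589; denominator = 1 − 0.1089 = 0.8911
φ_{22} = -0.5589 / 0.8911 = -0.627

-0.627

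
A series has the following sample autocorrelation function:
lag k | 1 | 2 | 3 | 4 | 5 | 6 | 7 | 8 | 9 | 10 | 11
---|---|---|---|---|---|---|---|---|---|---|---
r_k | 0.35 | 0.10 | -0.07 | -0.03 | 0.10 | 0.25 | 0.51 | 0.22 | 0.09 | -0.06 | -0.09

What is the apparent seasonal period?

7

The largest autocorrelation is r_7 = 0.51; the remaining lags stay at or below 0.35. The elevated value at lag 1 (0.35), dropping to 0.10 at lag 2, reflects decaying short-term dependence rather than seasonality.
The dominant spike at lag 7 indicates a seasonal period of 7.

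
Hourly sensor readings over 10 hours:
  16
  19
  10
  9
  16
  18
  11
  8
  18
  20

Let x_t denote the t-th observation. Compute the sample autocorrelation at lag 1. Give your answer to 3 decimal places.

0.083

Mean x̄ = (16 + 19 + 10 + 9 + 16 + 18 + 11 + 8 + 18 + 20)/10 = 14.5000
Numerator Σ_{t=1}^{9}(x_t−x̄)(x_{t+1}−x̄) = 15.2500
Denominator Σ(x_t−x̄)² = 184.5000
r_1 = 15.2500 / 184.5000 = 0.083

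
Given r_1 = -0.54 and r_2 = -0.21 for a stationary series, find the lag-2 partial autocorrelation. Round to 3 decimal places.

φ_{22} = (r_2 − r_1²) / (1 − r_1²)
r_1² = (-0.54)² = 0.2916
Numerator = -0.21 − 0.2916 = -0.5016; denominator = 1 − 0.2916 = 0.7084
φ_{22} = -0.5016 / 0.7084 = -0.708

-0.708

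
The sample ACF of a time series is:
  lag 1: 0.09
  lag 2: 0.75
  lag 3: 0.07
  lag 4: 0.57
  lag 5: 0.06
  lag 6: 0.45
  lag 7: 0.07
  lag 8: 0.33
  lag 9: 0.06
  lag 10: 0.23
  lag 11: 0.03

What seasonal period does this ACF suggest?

The largest autocorrelation is r_2 = 0.75, with weaker echoes at lags 4 (0.57), 6 (0.45), 8 (0.33) and 10 (0.23); the remaining lags stay at or below 0.09.
The dominant spike at lag 2 indicates a seasonal period of 2.

2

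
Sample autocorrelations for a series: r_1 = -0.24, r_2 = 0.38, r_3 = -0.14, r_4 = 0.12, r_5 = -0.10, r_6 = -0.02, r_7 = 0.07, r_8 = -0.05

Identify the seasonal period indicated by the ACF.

2

The largest autocorrelation is r_2 = 0.38; the remaining lags stay at or below 0.12.
The dominant spike at lag 2 indicates a seasonal period of 2.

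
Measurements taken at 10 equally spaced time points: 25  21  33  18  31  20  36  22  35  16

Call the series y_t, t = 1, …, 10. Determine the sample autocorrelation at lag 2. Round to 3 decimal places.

0.647

Mean ȳ = (25 + 21 + 33 + 18 + 31 + 20 + 36 + 22 + 35 + 16)/10 = 25.7000
Numerator Σ_{t=1}^{8}(y_t−ȳ)(y_{t+2}−ȳ) = 321.0200
Denominator Σ(y_t−ȳ)² = 496.1000
r_2 = 321.0200 / 496.1000 = 0.647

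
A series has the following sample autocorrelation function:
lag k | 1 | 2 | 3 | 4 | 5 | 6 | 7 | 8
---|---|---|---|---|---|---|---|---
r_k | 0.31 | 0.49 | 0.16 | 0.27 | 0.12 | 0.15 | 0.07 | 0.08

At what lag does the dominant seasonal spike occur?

The largest autocorrelation is r_2 = 0.49; the remaining lags stay at or below 0.31.
The dominant spike at lag 2 indicates a seasonal period of 2.

2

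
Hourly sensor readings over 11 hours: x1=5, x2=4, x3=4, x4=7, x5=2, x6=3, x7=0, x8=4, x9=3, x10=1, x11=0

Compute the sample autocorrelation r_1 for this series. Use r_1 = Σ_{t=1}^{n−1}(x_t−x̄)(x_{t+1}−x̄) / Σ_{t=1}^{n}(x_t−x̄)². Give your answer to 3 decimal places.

Mean x̄ = (5 + 4 + 4 + 7 + 2 + 3 + 0 + 4 + 3 + 1 + 0)/11 = 3.0000
Numerator Σ_{t=1}^{10}(x_t−x̄)(x_{t+1}−x̄) = 6.0000
Denominator Σ(x_t−x̄)² = 46.0000
r_1 = 6.0000 / 46.0000 = 0.130

0.130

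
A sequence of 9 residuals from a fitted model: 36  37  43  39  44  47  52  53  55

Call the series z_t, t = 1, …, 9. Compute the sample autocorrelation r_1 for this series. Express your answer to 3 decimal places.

Mean z̄ = (36 + 37 + 43 + 39 + 44 + 47 + 52 + 53 + 55)/9 = 45.1111
Numerator Σ_{t=1}^{8}(z_t−z̄)(z_{t+1}−z̄) = 253.9877
Denominator Σ(z_t−z̄)² = 402.8889
r_1 = 253.9877 / 402.8889 = 0.630

0.630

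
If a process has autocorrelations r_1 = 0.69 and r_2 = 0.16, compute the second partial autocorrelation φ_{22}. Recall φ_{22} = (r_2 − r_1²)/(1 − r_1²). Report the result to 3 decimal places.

-0.603

φ_{22} = (r_2 − r_1²) / (1 − r_1²)
r_1² = (0.69)² = 0.4761
Numerator = 0.16 − 0.4761 = -0.3161; denominator = 1 − 0.4761 = 0.5239
φ_{22} = -0.3161 / 0.5239 = -0.603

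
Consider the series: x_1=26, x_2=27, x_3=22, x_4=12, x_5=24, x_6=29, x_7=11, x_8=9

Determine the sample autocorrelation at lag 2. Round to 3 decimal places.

-0.538

Mean x̄ = (26 + 27 + 22 + 12 + 24 + 29 + 11 + 9)/8 = 20.0000
Deviations from mean: 6.0000, 7.0000, 2.0000, -8.0000, 4.0000, 9.0000, -9.0000, -11.0000
Σ(x_t−x̄)(x_{t+2}−x̄) = (12.0000) + (-56.0000) + (8.0000) + (-72.0000) + (-36.0000) + (-99.0000) = -243.0000
Denominator Σ(x_t−x̄)² = 452.0000
r_2 = -243.0000 / 452.0000 = -0.538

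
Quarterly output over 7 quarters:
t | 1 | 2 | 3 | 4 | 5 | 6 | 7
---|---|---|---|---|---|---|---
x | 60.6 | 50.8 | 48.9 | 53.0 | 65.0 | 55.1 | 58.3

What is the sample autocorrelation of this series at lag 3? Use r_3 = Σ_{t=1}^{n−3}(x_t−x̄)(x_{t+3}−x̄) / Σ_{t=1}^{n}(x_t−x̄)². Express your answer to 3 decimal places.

-0.315

Mean x̄ = (60.6 + 50.8 + 48.9 + 53.0 + 65.0 + 55.1 + 58.3)/7 = 55.9571
Deviations from mean: 4.6429, -5.1571, -7.0571, -2.9571, 9.0429, -0.8571, 2.3429
Σ(x_t−x̄)(x_{t+3}−x̄) = (-13.7296) + (-46.6353) + (6.0490) + (-6.9282) = -61.2441
Denominator Σ(x_t−x̄)² = 194.6971
r_3 = -61.2441 / 194.6971 = -0.315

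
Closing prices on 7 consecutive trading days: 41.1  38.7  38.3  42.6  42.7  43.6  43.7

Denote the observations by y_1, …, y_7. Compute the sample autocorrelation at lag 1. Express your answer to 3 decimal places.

Mean ȳ = (41.1 + 38.7 + 38.3 + 42.6 + 42.7 + 43.6 + 43.7)/7 = 41.5286
Deviations from mean: -0.4286, -2.8286, -3.2286, 1.0714, 1.1714, 2.0714, 2.1714
Σ(y_t−ȳ)(y_{t+1}−ȳ) = (1.2122) + (9.1322) + (-3.4592) + (1.2551) + (2.4265) + (4.4980) = 15.0649
Denominator Σ(y_t−ȳ)² = 30.1343
r_1 = 15.0649 / 30.1343 = 0.500

0.500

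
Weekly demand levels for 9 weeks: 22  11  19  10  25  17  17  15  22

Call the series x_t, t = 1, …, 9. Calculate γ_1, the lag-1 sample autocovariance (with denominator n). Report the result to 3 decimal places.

-13.281

Mean x̄ = (22 + 11 + 19 + 10 + 25 + 17 + 17 + 15 + 22)/9 = 17.5556
Σ_{t=1}^{8}(x_t−x̄)(x_{t+1}−x̄) = -119.5309
γ_1 = -119.5309 / 9 = -13.281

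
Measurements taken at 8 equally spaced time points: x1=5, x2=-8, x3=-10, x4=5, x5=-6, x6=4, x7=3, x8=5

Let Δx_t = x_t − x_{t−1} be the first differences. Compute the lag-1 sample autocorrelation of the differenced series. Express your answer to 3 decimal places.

-0.466

First differences Δx: -13, -2, 15, -11, 10, -1, 2
Mean of differences = 0.0000
Numerator Σ(Δx_t−Δx̄)(Δx_{t+1}−Δx̄) = -291.0000
Denominator Σ(Δx_t−Δx̄)² = 624.0000
r_1(Δx) = -291.0000 / 624.0000 = -0.466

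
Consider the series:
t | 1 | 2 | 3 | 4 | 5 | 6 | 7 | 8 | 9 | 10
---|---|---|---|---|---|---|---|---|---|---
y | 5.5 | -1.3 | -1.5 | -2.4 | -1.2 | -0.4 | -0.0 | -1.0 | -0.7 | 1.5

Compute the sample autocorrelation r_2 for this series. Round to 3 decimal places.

Mean ȳ = (5.5 − 1.3 − 1.5 − 2.4 − 1.2 − 0.4 − 0.0 − 1.0 − 0.7 + 1.5)/10 = -0.1500
Numerator Σ_{t=1}^{8}(y_t−ȳ)(y_{t+2}−ȳ) = -4.4900
Denominator Σ(y_t−ȳ)² = 45.0650
r_2 = -4.4900 / 45.0650 = -0.100

-0.100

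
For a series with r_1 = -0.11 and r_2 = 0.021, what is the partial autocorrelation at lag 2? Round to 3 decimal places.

φ_{22} = (r_2 − r_1²) / (1 − r_1²)
r_1² = (-0.11)² = 0.0121
Numerator = 0.021 − 0.0121 = 0.0089; denominator = 1 − 0.0121 = 0.9879
φ_{22} = 0.0089 / 0.9879 = 0.009

0.009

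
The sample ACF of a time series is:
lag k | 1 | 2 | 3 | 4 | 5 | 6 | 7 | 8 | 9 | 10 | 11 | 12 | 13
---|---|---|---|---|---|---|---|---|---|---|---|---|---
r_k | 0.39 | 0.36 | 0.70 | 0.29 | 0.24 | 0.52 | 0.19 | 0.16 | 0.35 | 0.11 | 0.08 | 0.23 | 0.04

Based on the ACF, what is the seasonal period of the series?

3

The largest autocorrelation is r_3 = 0.70, with a weaker echo at lag 6 (0.52); the remaining lags stay at or below 0.39. The elevated value at lag 1 (0.39), dropping to 0.36 at lag 2, reflects decaying short-term dependence rather than seasonality.
The dominant spike at lag 3 indicates a seasonal period of 3.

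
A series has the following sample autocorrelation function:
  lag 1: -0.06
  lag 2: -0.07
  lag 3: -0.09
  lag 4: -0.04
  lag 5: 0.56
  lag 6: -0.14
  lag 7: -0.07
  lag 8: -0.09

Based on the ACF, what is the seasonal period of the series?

5

The largest autocorrelation is r_5 = 0.56; the remaining lags stay at or below -0.04.
The dominant spike at lag 5 indicates a seasonal period of 5.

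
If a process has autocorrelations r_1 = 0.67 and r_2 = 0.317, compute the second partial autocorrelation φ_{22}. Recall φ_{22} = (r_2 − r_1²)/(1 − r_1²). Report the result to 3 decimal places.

φ_{22} = (r_2 − r_1²) / (1 − r_1²)
r_1² = (0.67)² = 0.4489
Numerator = 0.317 − 0.4489 = -0.1319; denominator = 1 − 0.4489 = 0.5511
φ_{22} = -0.1319 / 0.5511 = -0.239

-0.239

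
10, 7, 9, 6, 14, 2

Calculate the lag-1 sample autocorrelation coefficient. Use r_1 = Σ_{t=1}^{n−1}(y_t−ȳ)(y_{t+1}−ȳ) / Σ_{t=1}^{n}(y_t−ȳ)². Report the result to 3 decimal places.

Mean ȳ = (10 + 7 + 9 + 6 + 14 + 2)/6 = 8.0000
Deviations from mean: 2.0000, -1.0000, 1.0000, -2.0000, 6.0000, -6.0000
Σ(y_t−ȳ)(y_{t+1}−ȳ) = (-2.0000) + (-1.0000) + (-2.0000) + (-12.0000) + (-36.0000) = -53.0000
Denominator Σ(y_t−ȳ)² = 82.0000
r_1 = -53.0000 / 82.0000 = -0.646

-0.646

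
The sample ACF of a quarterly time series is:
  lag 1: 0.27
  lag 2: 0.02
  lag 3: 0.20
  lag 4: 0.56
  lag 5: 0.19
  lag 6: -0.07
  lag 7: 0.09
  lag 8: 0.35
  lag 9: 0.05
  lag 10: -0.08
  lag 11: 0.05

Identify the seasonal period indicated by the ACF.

4

The largest autocorrelation is r_4 = 0.56, with a weaker echo at lag 8 (0.35); the remaining lags stay at or below 0.27. The elevated value at lag 1 (0.27), dropping to 0.02 at lag 2, reflects decaying short-term dependence rather than seasonality.
The dominant spike at lag 4 indicates a seasonal period of 4.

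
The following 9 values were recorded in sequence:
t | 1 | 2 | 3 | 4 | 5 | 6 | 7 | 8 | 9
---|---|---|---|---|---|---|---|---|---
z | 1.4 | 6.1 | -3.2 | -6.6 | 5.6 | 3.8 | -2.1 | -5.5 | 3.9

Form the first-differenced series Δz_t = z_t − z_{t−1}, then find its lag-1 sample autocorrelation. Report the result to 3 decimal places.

First differences Δz: 4.7, -9.3, -3.4, 12.2, -1.8, -5.9, -3.4, 9.4
Mean of differences = 0.3125
Numerator Σ(Δz_t−Δz̄)(Δz_{t+1}−Δz̄) = -73.2827
Denominator Σ(Δz_t−Δz̄)² = 406.1688
r_1(Δz) = -73.2827 / 406.1688 = -0.180

-0.180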